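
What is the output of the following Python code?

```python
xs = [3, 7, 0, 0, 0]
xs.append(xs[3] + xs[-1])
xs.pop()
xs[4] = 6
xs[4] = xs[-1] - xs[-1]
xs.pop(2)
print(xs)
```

[3, 7, 0, 0]

append xs[3]+xs[-1] = 0+0 = 0 → [3, 7, 0, 0, 0, 0]
pop() removes 0 → [3, 7, 0, 0, 0]
xs[4] = 6 → [3, 7, 0, 0, 6]
xs[4] = xs[-1]-xs[-1] = 6-6 = 0 → [3, 7, 0, 0, 0]
pop(2) removes 0 → [3, 7, 0, 0]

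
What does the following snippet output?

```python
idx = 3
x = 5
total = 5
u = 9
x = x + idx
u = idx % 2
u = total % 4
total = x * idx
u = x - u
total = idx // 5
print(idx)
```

3

x = 5+3 = 8
u = 3%2 = 1
u = 5%4 = 1
total = 8*3 = 24
u = 8-1 = 7
total = 3//5 = 0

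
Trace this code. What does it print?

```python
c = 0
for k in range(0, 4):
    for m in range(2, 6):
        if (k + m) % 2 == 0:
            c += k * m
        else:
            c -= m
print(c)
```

k=0,m=2: even sum, c = 0+0 = 0
k=0,m=3: odd sum, c = 0-3 = -3
k=0,m=4: even sum, c = (-3)+0 = -3
k=0,m=5: odd sum, c = (-3)-5 = -8
k=1,m=2: odd sum, c = (-8)-2 = -10
k=1,m=3: even sum, c = (-10)+3 = -7
k=1,m=4: odd sum, c = (-7)-4 = -11
k=1,m=5: even sum, c = (-11)+5 = -6
k=2,m=2: even sum, c = (-6)+4 = -2
k=2,m=3: odd sum, c = (-2)-3 = -5
k=2,m=4: even sum, c = (-5)+8 = 3
k=2,m=5: odd sum, c = 3-5 = -2
k=3,m=2: odd sum, c = (-2)-2 = -4
k=3,m=3: even sum, c = (-4)+9 = 5
k=3,m=4: odd sum, c = 5-4 = 1
k=3,m=5: even sum, c = 1+15 = 16

16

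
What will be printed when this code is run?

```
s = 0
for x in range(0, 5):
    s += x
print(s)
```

x=0: s = 0+0 = 0
x=1: s = 0+1 = 1
x=2: s = 1+2 = 3
x=3: s = 3+3 = 6
x=4: s = 6+4 = 10

10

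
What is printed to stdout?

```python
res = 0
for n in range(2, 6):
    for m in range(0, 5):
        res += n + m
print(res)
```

110

n=2,m=0: res = 0+2 = 2
n=2,m=1: res = 2+3 = 5
n=2,m=2: res = 5+4 = 9
n=2,m=3: res = 9+5 = 14
n=2,m=4: res = 14+6 = 20
n=3,m=0: res = 20+3 = 23
n=3,m=1: res = 23+4 = 27
n=3,m=2: res = 27+5 = 32
n=3,m=3: res = 32+6 = 38
n=3,m=4: res = 38+7 = 45
n=4,m=0: res = 45+4 = 49
n=4,m=1: res = 49+5 = 54
n=4,m=2: res = 54+6 = 60
n=4,m=3: res = 60+7 = 67
n=4,m=4: res = 67+8 = 75
n=5,m=0: res = 75+5 = 80
n=5,m=1: res = 80+6 = 86
n=5,m=2: res = 86+7 = 93
n=5,m=3: res = 93+8 = 101
n=5,m=4: res = 101+9 = 110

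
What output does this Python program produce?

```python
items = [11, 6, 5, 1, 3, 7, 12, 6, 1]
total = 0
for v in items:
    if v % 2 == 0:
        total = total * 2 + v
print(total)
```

v=11: not even
v=6: even, total = 0*2+6 = 6
v=5: not even
v=1: not even
v=3: not even
v=7: not even
v=12: even, total = 6*2+12 = 24
v=6: even, total = 24*2+6 = 54
v=1: not even

54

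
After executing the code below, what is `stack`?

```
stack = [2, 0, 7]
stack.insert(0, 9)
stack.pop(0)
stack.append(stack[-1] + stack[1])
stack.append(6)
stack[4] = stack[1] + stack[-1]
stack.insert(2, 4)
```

[2, 0, 4, 7, 7, 6]

insert 9 at 0 → [9, 2, 0, 7]
pop(0) removes 9 → [2, 0, 7]
append stack[-1]+stack[1] = 7+0 = 7 → [2, 0, 7, 7]
append 6 → [2, 0, 7, 7, 6]
stack[4] = stack[1]+stack[-1] = 0+6 = 6 → [2, 0, 7, 7, 6]
insert 4 at 2 → [2, 0, 4, 7, 7, 6]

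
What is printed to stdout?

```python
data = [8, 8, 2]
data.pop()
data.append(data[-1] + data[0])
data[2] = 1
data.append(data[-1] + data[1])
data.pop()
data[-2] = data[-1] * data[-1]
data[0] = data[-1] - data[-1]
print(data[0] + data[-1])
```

1

pop() removes 2 → [8, 8]
append data[-1]+data[0] = 8+8 = 16 → [8, 8, 16]
data[2] = 1 → [8, 8, 1]
append data[-1]+data[1] = 1+8 = 9 → [8, 8, 1, 9]
pop() removes 9 → [8, 8, 1]
data[-2] = data[-1]*data[-1] = 1*1 = 1 → [8, 1, 1]
data[0] = data[-1]-data[-1] = 1-1 = 0 → [0, 1, 1]
data[0]+data[-1] = 0+1 = 1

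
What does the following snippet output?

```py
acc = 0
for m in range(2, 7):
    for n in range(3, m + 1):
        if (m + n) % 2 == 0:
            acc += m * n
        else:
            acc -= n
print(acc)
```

m=3,n=3: even sum, acc = 0+9 = 9
m=4,n=3: odd sum, acc = 9-3 = 6
m=4,n=4: even sum, acc = 6+16 = 22
m=5,n=3: even sum, acc = 22+15 = 37
m=5,n=4: odd sum, acc = 37-4 = 33
m=5,n=5: even sum, acc = 33+25 = 58
m=6,n=3: odd sum, acc = 58-3 = 55
m=6,n=4: even sum, acc = 55+24 = 79
m=6,n=5: odd sum, acc = 79-5 = 74
m=6,n=6: even sum, acc = 74+36 = 110

110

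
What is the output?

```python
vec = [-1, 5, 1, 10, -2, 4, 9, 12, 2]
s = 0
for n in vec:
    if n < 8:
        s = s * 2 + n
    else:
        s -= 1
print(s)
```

46

n=-1: <8, s = 0*2+(-1) = -1
n=5: <8, s = (-1)*2+5 = 3
n=1: <8, s = 3*2+1 = 7
n=10: not <8, s = 7-1 = 6
n=-2: <8, s = 6*2+(-2) = 10
n=4: <8, s = 10*2+4 = 24
n=9: not <8, s = 24-1 = 23
n=12: not <8, s = 23-1 = 22
n=2: <8, s = 22*2+2 = 46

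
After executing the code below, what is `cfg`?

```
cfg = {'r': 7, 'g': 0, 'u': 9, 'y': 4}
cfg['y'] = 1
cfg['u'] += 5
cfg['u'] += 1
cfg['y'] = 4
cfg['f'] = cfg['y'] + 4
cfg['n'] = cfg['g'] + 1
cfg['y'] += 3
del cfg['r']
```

cfg['y'] = 1 → {'r': 7, 'g': 0, 'u': 9, 'y': 1}
cfg['u'] = 9+5 = 14 → {'r': 7, 'g': 0, 'u': 14, 'y': 1}
cfg['u'] = 14+1 = 15 → {'r': 7, 'g': 0, 'u': 15, 'y': 1}
cfg['y'] = 4 → {'r': 7, 'g': 0, 'u': 15, 'y': 4}
cfg['f'] = cfg['y']+4 = 8 → {'r': 7, 'g': 0, 'u': 15, 'y': 4, 'f': 8}
cfg['n'] = cfg['g']+1 = 1 → {'r': 7, 'g': 0, 'u': 15, 'y': 4, 'f': 8, 'n': 1}
cfg['y'] = 4+3 = 7 → {'r': 7, 'g': 0, 'u': 15, 'y': 7, 'f': 8, 'n': 1}
del 'r' → {'g': 0, 'u': 15, 'y': 7, 'f': 8, 'n': 1}

{'g': 0, 'u': 15, 'y': 7, 'f': 8, 'n': 1}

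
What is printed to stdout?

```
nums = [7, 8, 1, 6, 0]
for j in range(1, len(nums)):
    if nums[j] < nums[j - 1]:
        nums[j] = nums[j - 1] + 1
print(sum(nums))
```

j=1: 8>=7, unchanged → [7, 8, 1, 6, 0]
j=2: 1<8, nums[2] = 8+1 = 9 → [7, 8, 9, 6, 0]
j=3: 6<9, nums[3] = 9+1 = 10 → [7, 8, 9, 10, 0]
j=4: 0<10, nums[4] = 10+1 = 11 → [7, 8, 9, 10, 11]
sum = 45

45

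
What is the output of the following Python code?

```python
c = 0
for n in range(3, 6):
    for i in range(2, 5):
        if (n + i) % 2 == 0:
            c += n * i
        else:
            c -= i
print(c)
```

n=3,i=2: odd sum, c = 0-2 = -2
n=3,i=3: even sum, c = (-2)+9 = 7
n=3,i=4: odd sum, c = 7-4 = 3
n=4,i=2: even sum, c = 3+8 = 11
n=4,i=3: odd sum, c = 11-3 = 8
n=4,i=4: even sum, c = 8+16 = 24
n=5,i=2: odd sum, c = 24-2 = 22
n=5,i=3: even sum, c = 22+15 = 37
n=5,i=4: odd sum, c = 37-4 = 33

33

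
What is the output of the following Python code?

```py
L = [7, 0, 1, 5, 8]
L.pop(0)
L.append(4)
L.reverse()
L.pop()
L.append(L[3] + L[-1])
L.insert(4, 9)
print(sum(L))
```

29

pop(0) removes 7 → [0, 1, 5, 8]
append 4 → [0, 1, 5, 8, 4]
reverse → [4, 8, 5, 1, 0]
pop() removes 0 → [4, 8, 5, 1]
append L[3]+L[-1] = 1+1 = 2 → [4, 8, 5, 1, 2]
insert 9 at 4 → [4, 8, 5, 1, 9, 2]
sum = 29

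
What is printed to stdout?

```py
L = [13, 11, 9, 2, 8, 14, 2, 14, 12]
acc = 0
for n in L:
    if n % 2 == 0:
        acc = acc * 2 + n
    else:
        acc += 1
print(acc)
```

544

n=13: not even, acc = 0+1 = 1
n=11: not even, acc = 1+1 = 2
n=9: not even, acc = 2+1 = 3
n=2: even, acc = 3*2+2 = 8
n=8: even, acc = 8*2+8 = 24
n=14: even, acc = 24*2+14 = 62
n=2: even, acc = 62*2+2 = 126
n=14: even, acc = 126*2+14 = 266
n=12: even, acc = 266*2+12 = 544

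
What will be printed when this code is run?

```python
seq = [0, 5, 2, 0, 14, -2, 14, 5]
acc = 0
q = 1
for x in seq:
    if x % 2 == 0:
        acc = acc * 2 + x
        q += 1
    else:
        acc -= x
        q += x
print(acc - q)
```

x=0: even, acc = 0*2+0 = 0; q=2
x=5: not even, acc = 0-5 = -5; q=7
x=2: even, acc = (-5)*2+2 = -8; q=8
x=0: even, acc = (-8)*2+0 = -16; q=9
x=14: even, acc = (-16)*2+14 = -18; q=10
x=-2: even, acc = (-18)*2+(-2) = -38; q=11
x=14: even, acc = (-38)*2+14 = -62; q=12
x=5: not even, acc = (-62)-5 = -67; q=17
acc-q = (-67)-17 = -84

-84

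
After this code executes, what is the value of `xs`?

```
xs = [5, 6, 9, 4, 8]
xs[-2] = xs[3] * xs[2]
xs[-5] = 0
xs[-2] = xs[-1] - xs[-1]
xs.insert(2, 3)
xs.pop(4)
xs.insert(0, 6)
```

[6, 0, 6, 3, 9, 8]

xs[-2] = xs[3]*xs[2] = 4*9 = 36 → [5, 6, 9, 36, 8]
xs[-5] = 0 → [0, 6, 9, 36, 8]
xs[-2] = xs[-1]-xs[-1] = 8-8 = 0 → [0, 6, 9, 0, 8]
insert 3 at 2 → [0, 6, 3, 9, 0, 8]
pop(4) removes 0 → [0, 6, 3, 9, 8]
insert 6 at 0 → [6, 0, 6, 3, 9, 8]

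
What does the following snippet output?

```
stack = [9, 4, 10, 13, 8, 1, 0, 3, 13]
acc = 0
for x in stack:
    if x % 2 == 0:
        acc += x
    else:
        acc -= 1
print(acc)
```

17

x=9: not even, acc = 0-1 = -1
x=4: even, acc = (-1)+4 = 3
x=10: even, acc = 3+10 = 13
x=13: not even, acc = 13-1 = 12
x=8: even, acc = 12+8 = 20
x=1: not even, acc = 20-1 = 19
x=0: even, acc = 19+0 = 19
x=3: not even, acc = 19-1 = 18
x=13: not even, acc = 18-1 = 17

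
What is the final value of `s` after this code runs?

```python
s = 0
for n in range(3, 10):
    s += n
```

n=3: s = 0+3 = 3
n=4: s = 3+4 = 7
n=5: s = 7+5 = 12
n=6: s = 12+6 = 18
n=7: s = 18+7 = 25
n=8: s = 25+8 = 33
n=9: s = 33+9 = 42

42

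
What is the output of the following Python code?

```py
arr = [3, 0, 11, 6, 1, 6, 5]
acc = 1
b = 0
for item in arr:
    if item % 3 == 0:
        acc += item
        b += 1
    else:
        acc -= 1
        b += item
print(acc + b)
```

34

item=3: %3==0, acc = 1+3 = 4; b=1
item=0: %3==0, acc = 4+0 = 4; b=2
item=11: not %3==0, acc = 4-1 = 3; b=13
item=6: %3==0, acc = 3+6 = 9; b=14
item=1: not %3==0, acc = 9-1 = 8; b=15
item=6: %3==0, acc = 8+6 = 14; b=16
item=5: not %3==0, acc = 14-1 = 13; b=21
acc+b = 13+21 = 34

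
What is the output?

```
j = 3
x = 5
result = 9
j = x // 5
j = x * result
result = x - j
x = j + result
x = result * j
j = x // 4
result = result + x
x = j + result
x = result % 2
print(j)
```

j = 5//5 = 1
j = 5*9 = 45
result = 5-45 = -40
x = 45+(-40) = 5
x = (-40)*45 = -1800
j = (-1800)//4 = -450
result = (-40)+(-1800) = -1840
x = (-450)+(-1840) = -2290
x = (-1840)%2 = 0

-450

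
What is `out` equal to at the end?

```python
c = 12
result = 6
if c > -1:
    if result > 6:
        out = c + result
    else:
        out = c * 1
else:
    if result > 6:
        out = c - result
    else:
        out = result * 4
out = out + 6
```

c=12, result=6
c > -1 is True; result > 6 is False
→ out = c * 1 = 12
out = 12+6 = 18

18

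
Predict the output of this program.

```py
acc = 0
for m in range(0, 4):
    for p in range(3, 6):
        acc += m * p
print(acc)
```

72

m=0,p=3: acc = 0+0 = 0
m=0,p=4: acc = 0+0 = 0
m=0,p=5: acc = 0+0 = 0
m=1,p=3: acc = 0+3 = 3
m=1,p=4: acc = 3+4 = 7
m=1,p=5: acc = 7+5 = 12
m=2,p=3: acc = 12+6 = 18
m=2,p=4: acc = 18+8 = 26
m=2,p=5: acc = 26+10 = 36
m=3,p=3: acc = 36+9 = 45
m=3,p=4: acc = 45+12 = 57
m=3,p=5: acc = 57+15 = 72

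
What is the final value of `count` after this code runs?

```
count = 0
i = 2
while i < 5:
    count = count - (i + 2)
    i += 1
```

i=2: count = 0-4 = -4
i=3: count = (-4)-5 = -9
i=4: count = (-9)-6 = -15

-15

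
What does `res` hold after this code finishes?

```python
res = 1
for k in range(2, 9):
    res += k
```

36

k=2: res = 1+2 = 3
k=3: res = 3+3 = 6
k=4: res = 6+4 = 10
k=5: res = 10+5 = 15
k=6: res = 15+6 = 21
k=7: res = 21+7 = 28
k=8: res = 28+8 = 36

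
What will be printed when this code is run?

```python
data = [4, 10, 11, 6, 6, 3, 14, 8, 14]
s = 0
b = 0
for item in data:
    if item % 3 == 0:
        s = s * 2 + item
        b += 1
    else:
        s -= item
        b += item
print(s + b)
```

-133

item=4: not %3==0, s = 0-4 = -4; b=4
item=10: not %3==0, s = (-4)-10 = -14; b=14
item=11: not %3==0, s = (-14)-11 = -25; b=25
item=6: %3==0, s = (-25)*2+6 = -44; b=26
item=6: %3==0, s = (-44)*2+6 = -82; b=27
item=3: %3==0, s = (-82)*2+3 = -161; b=28
item=14: not %3==0, s = (-161)-14 = -175; b=42
item=8: not %3==0, s = (-175)-8 = -183; b=50
item=14: not %3==0, s = (-183)-14 = -197; b=64
s+b = (-197)+64 = -133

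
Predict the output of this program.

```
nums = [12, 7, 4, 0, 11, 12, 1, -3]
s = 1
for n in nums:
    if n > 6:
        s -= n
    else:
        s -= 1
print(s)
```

-45

n=12: >6, s = 1-12 = -11
n=7: >6, s = (-11)-7 = -18
n=4: not >6, s = (-18)-1 = -19
n=0: not >6, s = (-19)-1 = -20
n=11: >6, s = (-20)-11 = -31
n=12: >6, s = (-31)-12 = -43
n=1: not >6, s = (-43)-1 = -44
n=-3: not >6, s = (-44)-1 = -45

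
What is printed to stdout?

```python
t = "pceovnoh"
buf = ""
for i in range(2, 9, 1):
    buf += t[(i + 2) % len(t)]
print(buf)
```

vnohpce

i=2: add t[4]='v' → 'v'
i=3: add t[5]='n' → 'vn'
i=4: add t[6]='o' → 'vno'
i=5: add t[7]='h' → 'vnoh'
i=6: add t[0]='p' → 'vnohp'
i=7: add t[1]='c' → 'vnohpc'
i=8: add t[2]='e' → 'vnohpce'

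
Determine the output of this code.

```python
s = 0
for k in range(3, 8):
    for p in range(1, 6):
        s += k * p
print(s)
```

k=3,p=1: s = 0+3 = 3
k=3,p=2: s = 3+6 = 9
k=3,p=3: s = 9+9 = 18
k=3,p=4: s = 18+12 = 30
k=3,p=5: s = 30+15 = 45
k=4,p=1: s = 45+4 = 49
k=4,p=2: s = 49+8 = 57
k=4,p=3: s = 57+12 = 69
k=4,p=4: s = 69+16 = 85
k=4,p=5: s = 85+20 = 105
k=5,p=1: s = 105+5 = 110
k=5,p=2: s = 110+10 = 120
k=5,p=3: s = 120+15 = 135
k=5,p=4: s = 135+20 = 155
k=5,p=5: s = 155+25 = 180
k=6,p=1: s = 180+6 = 186
k=6,p=2: s = 186+12 = 198
k=6,p=3: s = 198+18 = 216
k=6,p=4: s = 216+24 = 240
k=6,p=5: s = 240+30 = 270
k=7,p=1: s = 270+7 = 277
k=7,p=2: s = 277+14 = 291
k=7,p=3: s = 291+21 = 312
k=7,p=4: s = 312+28 = 340
k=7,p=5: s = 340+35 = 375

375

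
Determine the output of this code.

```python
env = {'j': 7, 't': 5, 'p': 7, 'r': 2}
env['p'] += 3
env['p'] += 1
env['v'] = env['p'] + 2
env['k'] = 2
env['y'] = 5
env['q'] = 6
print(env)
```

env['p'] = 7+3 = 10 → {'j': 7, 't': 5, 'p': 10, 'r': 2}
env['p'] = 10+1 = 11 → {'j': 7, 't': 5, 'p': 11, 'r': 2}
env['v'] = env['p']+2 = 13 → {'j': 7, 't': 5, 'p': 11, 'r': 2, 'v': 13}
env['k'] = 2 → {'j': 7, 't': 5, 'p': 11, 'r': 2, 'v': 13, 'k': 2}
env['y'] = 5 → {'j': 7, 't': 5, 'p': 11, 'r': 2, 'v': 13, 'k': 2, 'y': 5}
env['q'] = 6 → {'j': 7, 't': 5, 'p': 11, 'r': 2, 'v': 13, 'k': 2, 'y': 5, 'q': 6}

{'j': 7, 't': 5, 'p': 11, 'r': 2, 'v': 13, 'k': 2, 'y': 5, 'q': 6}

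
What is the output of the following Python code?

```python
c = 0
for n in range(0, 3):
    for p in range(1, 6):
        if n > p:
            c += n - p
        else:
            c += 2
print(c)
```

n=0,p=1: not 0>1, c = 0+2 = 2
n=0,p=2: not 0>2, c = 2+2 = 4
n=0,p=3: not 0>3, c = 4+2 = 6
n=0,p=4: not 0>4, c = 6+2 = 8
n=0,p=5: not 0>5, c = 8+2 = 10
n=1,p=1: not 1>1, c = 10+2 = 12
n=1,p=2: not 1>2, c = 12+2 = 14
n=1,p=3: not 1>3, c = 14+2 = 16
n=1,p=4: not 1>4, c = 16+2 = 18
n=1,p=5: not 1>5, c = 18+2 = 20
n=2,p=1: 2>1, c = 20+1 = 21
n=2,p=2: not 2>2, c = 21+2 = 23
n=2,p=3: not 2>3, c = 23+2 = 25
n=2,p=4: not 2>4, c = 25+2 = 27
n=2,p=5: not 2>5, c = 27+2 = 29

29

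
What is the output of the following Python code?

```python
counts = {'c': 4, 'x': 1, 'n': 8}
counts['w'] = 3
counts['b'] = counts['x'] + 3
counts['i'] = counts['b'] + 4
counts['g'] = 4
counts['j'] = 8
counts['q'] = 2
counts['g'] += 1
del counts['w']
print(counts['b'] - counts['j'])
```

counts['w'] = 3 → {'c': 4, 'x': 1, 'n': 8, 'w': 3}
counts['b'] = counts['x']+3 = 4 → {'c': 4, 'x': 1, 'n': 8, 'w': 3, 'b': 4}
counts['i'] = counts['b']+4 = 8 → {'c': 4, 'x': 1, 'n': 8, 'w': 3, 'b': 4, 'i': 8}
counts['g'] = 4 → {'c': 4, 'x': 1, 'n': 8, 'w': 3, 'b': 4, 'i': 8, 'g': 4}
counts['j'] = 8 → {'c': 4, 'x': 1, 'n': 8, 'w': 3, 'b': 4, 'i': 8, 'g': 4, 'j': 8}
counts['q'] = 2 → {'c': 4, 'x': 1, 'n': 8, 'w': 3, 'b': 4, 'i': 8, 'g': 4, 'j': 8, 'q': 2}
counts['g'] = 4+1 = 5 → {'c': 4, 'x': 1, 'n': 8, 'w': 3, 'b': 4, 'i': 8, 'g': 5, 'j': 8, 'q': 2}
del 'w' → {'c': 4, 'x': 1, 'n': 8, 'b': 4, 'i': 8, 'g': 5, 'j': 8, 'q': 2}
counts['b']-counts['j'] = 4-8 = -4

-4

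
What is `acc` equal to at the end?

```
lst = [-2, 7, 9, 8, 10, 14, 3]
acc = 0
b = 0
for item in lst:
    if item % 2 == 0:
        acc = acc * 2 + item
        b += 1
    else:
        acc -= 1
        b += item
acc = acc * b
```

item=-2: even, acc = 0*2+(-2) = -2; b=1
item=7: not even, acc = (-2)-1 = -3; b=8
item=9: not even, acc = (-3)-1 = -4; b=17
item=8: even, acc = (-4)*2+8 = 0; b=18
item=10: even, acc = 0*2+10 = 10; b=19
item=14: even, acc = 10*2+14 = 34; b=20
item=3: not even, acc = 34-1 = 33; b=23
acc*b = 33*23 = 759

759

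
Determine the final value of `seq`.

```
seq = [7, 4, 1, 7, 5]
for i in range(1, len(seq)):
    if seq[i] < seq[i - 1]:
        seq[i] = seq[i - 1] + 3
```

[7, 10, 13, 16, 19]

i=1: 4<7, seq[1] = 7+3 = 10 → [7, 10, 1, 7, 5]
i=2: 1<10, seq[2] = 10+3 = 13 → [7, 10, 13, 7, 5]
i=3: 7<13, seq[3] = 13+3 = 16 → [7, 10, 13, 16, 5]
i=4: 5<16, seq[4] = 16+3 = 19 → [7, 10, 13, 16, 19]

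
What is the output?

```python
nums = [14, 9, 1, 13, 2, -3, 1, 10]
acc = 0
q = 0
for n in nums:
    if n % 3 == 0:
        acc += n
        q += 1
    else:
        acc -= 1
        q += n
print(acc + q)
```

n=14: not %3==0, acc = 0-1 = -1; q=14
n=9: %3==0, acc = (-1)+9 = 8; q=15
n=1: not %3==0, acc = 8-1 = 7; q=16
n=13: not %3==0, acc = 7-1 = 6; q=29
n=2: not %3==0, acc = 6-1 = 5; q=31
n=-3: %3==0, acc = 5+(-3) = 2; q=32
n=1: not %3==0, acc = 2-1 = 1; q=33
n=10: not %3==0, acc = 1-1 = 0; q=43
acc+q = 0+43 = 43

43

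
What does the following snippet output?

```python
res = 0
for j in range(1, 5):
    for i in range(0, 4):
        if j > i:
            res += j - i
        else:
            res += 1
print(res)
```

26

j=1,i=0: 1>0, res = 0+1 = 1
j=1,i=1: not 1>1, res = 1+1 = 2
j=1,i=2: not 1>2, res = 2+1 = 3
j=1,i=3: not 1>3, res = 3+1 = 4
j=2,i=0: 2>0, res = 4+2 = 6
j=2,i=1: 2>1, res = 6+1 = 7
j=2,i=2: not 2>2, res = 7+1 = 8
j=2,i=3: not 2>3, res = 8+1 = 9
j=3,i=0: 3>0, res = 9+3 = 12
j=3,i=1: 3>1, res = 12+2 = 14
j=3,i=2: 3>2, res = 14+1 = 15
j=3,i=3: not 3>3, res = 15+1 = 16
j=4,i=0: 4>0, res = 16+4 = 20
j=4,i=1: 4>1, res = 20+3 = 23
j=4,i=2: 4>2, res = 23+2 = 25
j=4,i=3: 4>3, res = 25+1 = 26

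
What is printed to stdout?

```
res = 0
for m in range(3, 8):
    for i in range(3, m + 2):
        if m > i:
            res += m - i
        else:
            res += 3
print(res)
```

m=3,i=3: not 3>3, res = 0+3 = 3
m=3,i=4: not 3>4, res = 3+3 = 6
m=4,i=3: 4>3, res = 6+1 = 7
m=4,i=4: not 4>4, res = 7+3 = 10
m=4,i=5: not 4>5, res = 10+3 = 13
m=5,i=3: 5>3, res = 13+2 = 15
m=5,i=4: 5>4, res = 15+1 = 16
m=5,i=5: not 5>5, res = 16+3 = 19
m=5,i=6: not 5>6, res = 19+3 = 22
m=6,i=3: 6>3, res = 22+3 = 25
m=6,i=4: 6>4, res = 25+2 = 27
m=6,i=5: 6>5, res = 27+1 = 28
m=6,i=6: not 6>6, res = 28+3 = 31
m=6,i=7: not 6>7, res = 31+3 = 34
m=7,i=3: 7>3, res = 34+4 = 38
m=7,i=4: 7>4, res = 38+3 = 41
m=7,i=5: 7>5, res = 41+2 = 43
m=7,i=6: 7>6, res = 43+1 = 44
m=7,i=7: not 7>7, res = 44+3 = 47
m=7,i=8: not 7>8, res = 47+3 = 50

50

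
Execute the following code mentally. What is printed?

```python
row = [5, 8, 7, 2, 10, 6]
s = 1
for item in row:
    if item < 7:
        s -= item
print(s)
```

item=5: <7, s = 1-5 = -4
item=8: not <7
item=7: not <7
item=2: <7, s = (-4)-2 = -6
item=10: not <7
item=6: <7, s = (-6)-6 = -12

-12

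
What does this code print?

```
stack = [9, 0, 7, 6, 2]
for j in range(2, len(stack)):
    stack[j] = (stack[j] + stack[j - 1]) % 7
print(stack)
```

[9, 0, 0, 6, 1]

j=2: stack[2] = (7+0)%7 = 0 → [9, 0, 0, 6, 2]
j=3: stack[3] = (6+0)%7 = 6 → [9, 0, 0, 6, 2]
j=4: stack[4] = (2+6)%7 = 1 → [9, 0, 0, 6, 1]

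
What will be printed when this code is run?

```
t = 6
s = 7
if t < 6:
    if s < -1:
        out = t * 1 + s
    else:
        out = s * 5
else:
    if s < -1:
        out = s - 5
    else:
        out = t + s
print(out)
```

t=6, s=7
t < 6 is False; s < -1 is False
→ out = t + s = 13

13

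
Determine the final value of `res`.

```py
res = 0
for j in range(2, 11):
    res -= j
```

-54

j=2: res = 0-2 = -2
j=3: res = (-2)-3 = -5
j=4: res = (-5)-4 = -9
j=5: res = (-9)-5 = -14
j=6: res = (-14)-6 = -20
j=7: res = (-20)-7 = -27
j=8: res = (-27)-8 = -35
j=9: res = (-35)-9 = -44
j=10: res = (-44)-10 = -54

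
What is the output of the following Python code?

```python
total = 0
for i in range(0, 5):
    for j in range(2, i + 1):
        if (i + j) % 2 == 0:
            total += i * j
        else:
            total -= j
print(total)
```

i=2,j=2: even sum, total = 0+4 = 4
i=3,j=2: odd sum, total = 4-2 = 2
i=3,j=3: even sum, total = 2+9 = 11
i=4,j=2: even sum, total = 11+8 = 19
i=4,j=3: odd sum, total = 19-3 = 16
i=4,j=4: even sum, total = 16+16 = 32

32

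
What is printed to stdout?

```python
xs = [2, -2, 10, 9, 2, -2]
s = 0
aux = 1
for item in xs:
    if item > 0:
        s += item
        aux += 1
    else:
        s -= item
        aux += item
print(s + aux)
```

item=2: >0, s = 0+2 = 2; aux=2
item=-2: not >0, s = 2-(-2) = 4; aux=0
item=10: >0, s = 4+10 = 14; aux=1
item=9: >0, s = 14+9 = 23; aux=2
item=2: >0, s = 23+2 = 25; aux=3
item=-2: not >0, s = 25-(-2) = 27; aux=1
s+aux = 27+1 = 28

28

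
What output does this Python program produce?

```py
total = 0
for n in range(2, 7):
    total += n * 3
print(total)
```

n=2: total = 0+2*3 = 6
n=3: total = 6+3*3 = 15
n=4: total = 15+4*3 = 27
n=5: total = 27+5*3 = 42
n=6: total = 42+6*3 = 60

60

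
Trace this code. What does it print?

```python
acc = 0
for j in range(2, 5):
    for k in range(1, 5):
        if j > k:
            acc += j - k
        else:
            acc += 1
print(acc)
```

16

j=2,k=1: 2>1, acc = 0+1 = 1
j=2,k=2: not 2>2, acc = 1+1 = 2
j=2,k=3: not 2>3, acc = 2+1 = 3
j=2,k=4: not 2>4, acc = 3+1 = 4
j=3,k=1: 3>1, acc = 4+2 = 6
j=3,k=2: 3>2, acc = 6+1 = 7
j=3,k=3: not 3>3, acc = 7+1 = 8
j=3,k=4: not 3>4, acc = 8+1 = 9
j=4,k=1: 4>1, acc = 9+3 = 12
j=4,k=2: 4>2, acc = 12+2 = 14
j=4,k=3: 4>3, acc = 14+1 = 15
j=4,k=4: not 4>4, acc = 15+1 = 16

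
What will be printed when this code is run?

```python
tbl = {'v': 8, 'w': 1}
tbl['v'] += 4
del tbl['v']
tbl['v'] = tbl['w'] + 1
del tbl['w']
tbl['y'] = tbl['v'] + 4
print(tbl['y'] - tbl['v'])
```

tbl['v'] = 8+4 = 12 → {'v': 12, 'w': 1}
del 'v' → {'w': 1}
tbl['v'] = tbl['w']+1 = 2 → {'w': 1, 'v': 2}
del 'w' → {'v': 2}
tbl['y'] = tbl['v']+4 = 6 → {'v': 2, 'y': 6}
tbl['y']-tbl['v'] = 6-2 = 4

4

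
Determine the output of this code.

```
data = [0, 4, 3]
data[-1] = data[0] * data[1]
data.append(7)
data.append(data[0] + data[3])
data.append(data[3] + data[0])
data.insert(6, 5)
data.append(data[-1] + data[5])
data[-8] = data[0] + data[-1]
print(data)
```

data[-1] = data[0]*data[1] = 0*4 = 0 → [0, 4, 0]
append 7 → [0, 4, 0, 7]
append data[0]+data[3] = 0+7 = 7 → [0, 4, 0, 7, 7]
append data[3]+data[0] = 7+0 = 7 → [0, 4, 0, 7, 7, 7]
insert 5 at 6 → [0, 4, 0, 7, 7, 7, 5]
append data[-1]+data[5] = 5+7 = 12 → [0, 4, 0, 7, 7, 7, 5, 12]
data[-8] = data[0]+data[-1] = 0+12 = 12 → [12, 4, 0, 7, 7, 7, 5, 12]

[12, 4, 0, 7, 7, 7, 5, 12]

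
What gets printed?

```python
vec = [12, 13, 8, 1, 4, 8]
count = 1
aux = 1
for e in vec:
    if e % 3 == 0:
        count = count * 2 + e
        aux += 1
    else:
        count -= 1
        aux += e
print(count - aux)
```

-27

e=12: %3==0, count = 1*2+12 = 14; aux=2
e=13: not %3==0, count = 14-1 = 13; aux=15
e=8: not %3==0, count = 13-1 = 12; aux=23
e=1: not %3==0, count = 12-1 = 11; aux=24
e=4: not %3==0, count = 11-1 = 10; aux=28
e=8: not %3==0, count = 10-1 = 9; aux=36
count-aux = 9-36 = -27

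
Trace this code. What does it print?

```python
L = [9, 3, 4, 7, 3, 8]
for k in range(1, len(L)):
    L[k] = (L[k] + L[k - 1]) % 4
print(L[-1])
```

2

k=1: L[1] = (3+9)%4 = 0 → [9, 0, 4, 7, 3, 8]
k=2: L[2] = (4+0)%4 = 0 → [9, 0, 0, 7, 3, 8]
k=3: L[3] = (7+0)%4 = 3 → [9, 0, 0, 3, 3, 8]
k=4: L[4] = (3+3)%4 = 2 → [9, 0, 0, 3, 2, 8]
k=5: L[5] = (8+2)%4 = 2 → [9, 0, 0, 3, 2, 2]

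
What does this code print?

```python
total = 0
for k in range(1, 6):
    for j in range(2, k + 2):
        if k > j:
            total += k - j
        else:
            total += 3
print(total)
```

k=1,j=2: not 1>2, total = 0+3 = 3
k=2,j=2: not 2>2, total = 3+3 = 6
k=2,j=3: not 2>3, total = 6+3 = 9
k=3,j=2: 3>2, total = 9+1 = 10
k=3,j=3: not 3>3, total = 10+3 = 13
k=3,j=4: not 3>4, total = 13+3 = 16
k=4,j=2: 4>2, total = 16+2 = 18
k=4,j=3: 4>3, total = 18+1 = 19
k=4,j=4: not 4>4, total = 19+3 = 22
k=4,j=5: not 4>5, total = 22+3 = 25
k=5,j=2: 5>2, total = 25+3 = 28
k=5,j=3: 5>3, total = 28+2 = 30
k=5,j=4: 5>4, total = 30+1 = 31
k=5,j=5: not 5>5, total = 31+3 = 34
k=5,j=6: not 5>6, total = 34+3 = 37

37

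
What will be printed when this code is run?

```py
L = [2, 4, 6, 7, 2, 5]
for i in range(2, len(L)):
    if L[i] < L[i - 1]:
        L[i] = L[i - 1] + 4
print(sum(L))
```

i=2: 6>=4, unchanged → [2, 4, 6, 7, 2, 5]
i=3: 7>=6, unchanged → [2, 4, 6, 7, 2, 5]
i=4: 2<7, L[4] = 7+4 = 11 → [2, 4, 6, 7, 11, 5]
i=5: 5<11, L[5] = 11+4 = 15 → [2, 4, 6, 7, 11, 15]
sum = 45

45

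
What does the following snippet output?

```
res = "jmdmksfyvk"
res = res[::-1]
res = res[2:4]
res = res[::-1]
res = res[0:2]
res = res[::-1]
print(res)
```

yf

reverse → 'kvyfskmdmj'
slice [2:4] → 'yf'
reverse → 'fy'
slice [0:2] → 'fy'
reverse → 'yf'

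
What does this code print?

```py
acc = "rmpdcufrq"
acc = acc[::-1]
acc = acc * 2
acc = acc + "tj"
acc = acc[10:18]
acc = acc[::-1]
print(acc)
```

rmpdcufr

reverse → 'qrfucdpmr'
repeat ×2 → 'qrfucdpmrqrfucdpmr'
+ 'tj' → 'qrfucdpmrqrfucdpmrtj'
slice [10:18] → 'rfucdpmr'
reverse → 'rmpdcufr'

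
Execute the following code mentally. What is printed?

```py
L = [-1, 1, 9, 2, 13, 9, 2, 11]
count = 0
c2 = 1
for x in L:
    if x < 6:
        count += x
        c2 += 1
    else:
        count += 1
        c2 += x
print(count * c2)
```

376

x=-1: <6, count = 0+(-1) = -1; c2=2
x=1: <6, count = (-1)+1 = 0; c2=3
x=9: not <6, count = 0+1 = 1; c2=12
x=2: <6, count = 1+2 = 3; c2=13
x=13: not <6, count = 3+1 = 4; c2=26
x=9: not <6, count = 4+1 = 5; c2=35
x=2: <6, count = 5+2 = 7; c2=36
x=11: not <6, count = 7+1 = 8; c2=47
count*c2 = 8*47 = 376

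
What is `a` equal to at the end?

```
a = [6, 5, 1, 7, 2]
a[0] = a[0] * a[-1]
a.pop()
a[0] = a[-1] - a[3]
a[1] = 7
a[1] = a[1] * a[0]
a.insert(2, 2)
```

a[0] = a[0]*a[-1] = 6*2 = 12 → [12, 5, 1, 7, 2]
pop() removes 2 → [12, 5, 1, 7]
a[0] = a[-1]-a[3] = 7-7 = 0 → [0, 5, 1, 7]
a[1] = 7 → [0, 7, 1, 7]
a[1] = a[1]*a[0] = 7*0 = 0 → [0, 0, 1, 7]
insert 2 at 2 → [0, 0, 2, 1, 7]

[0, 0, 2, 1, 7]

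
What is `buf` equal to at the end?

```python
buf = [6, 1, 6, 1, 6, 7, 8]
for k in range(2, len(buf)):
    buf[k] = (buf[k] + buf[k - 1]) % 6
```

k=2: buf[2] = (6+1)%6 = 1 → [6, 1, 1, 1, 6, 7, 8]
k=3: buf[3] = (1+1)%6 = 2 → [6, 1, 1, 2, 6, 7, 8]
k=4: buf[4] = (6+2)%6 = 2 → [6, 1, 1, 2, 2, 7, 8]
k=5: buf[5] = (7+2)%6 = 3 → [6, 1, 1, 2, 2, 3, 8]
k=6: buf[6] = (8+3)%6 = 5 → [6, 1, 1, 2, 2, 3, 5]

[6, 1, 1, 2, 2, 3, 5]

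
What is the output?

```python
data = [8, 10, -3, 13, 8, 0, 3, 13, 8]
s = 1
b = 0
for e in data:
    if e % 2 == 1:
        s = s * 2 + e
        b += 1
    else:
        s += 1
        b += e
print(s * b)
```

3952

e=8: not odd, s = 1+1 = 2; b=8
e=10: not odd, s = 2+1 = 3; b=18
e=-3: odd, s = 3*2+(-3) = 3; b=19
e=13: odd, s = 3*2+13 = 19; b=20
e=8: not odd, s = 19+1 = 20; b=28
e=0: not odd, s = 20+1 = 21; b=28
e=3: odd, s = 21*2+3 = 45; b=29
e=13: odd, s = 45*2+13 = 103; b=30
e=8: not odd, s = 103+1 = 104; b=38
s*b = 104*38 = 3952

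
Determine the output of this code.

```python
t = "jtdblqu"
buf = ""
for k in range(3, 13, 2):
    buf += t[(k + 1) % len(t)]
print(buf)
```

k=3: add t[4]='l' → 'l'
k=5: add t[6]='u' → 'lu'
k=7: add t[1]='t' → 'lut'
k=9: add t[3]='b' → 'lutb'
k=11: add t[5]='q' → 'lutbq'

lutbq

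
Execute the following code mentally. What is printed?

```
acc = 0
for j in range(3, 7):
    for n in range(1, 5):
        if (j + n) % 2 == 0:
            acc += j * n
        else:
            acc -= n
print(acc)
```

72

j=3,n=1: even sum, acc = 0+3 = 3
j=3,n=2: odd sum, acc = 3-2 = 1
j=3,n=3: even sum, acc = 1+9 = 10
j=3,n=4: odd sum, acc = 10-4 = 6
j=4,n=1: odd sum, acc = 6-1 = 5
j=4,n=2: even sum, acc = 5+8 = 13
j=4,n=3: odd sum, acc = 13-3 = 10
j=4,n=4: even sum, acc = 10+16 = 26
j=5,n=1: even sum, acc = 26+5 = 31
j=5,n=2: odd sum, acc = 31-2 = 29
j=5,n=3: even sum, acc = 29+15 = 44
j=5,n=4: odd sum, acc = 44-4 = 40
j=6,n=1: odd sum, acc = 40-1 = 39
j=6,n=2: even sum, acc = 39+12 = 51
j=6,n=3: odd sum, acc = 51-3 = 48
j=6,n=4: even sum, acc = 48+24 = 72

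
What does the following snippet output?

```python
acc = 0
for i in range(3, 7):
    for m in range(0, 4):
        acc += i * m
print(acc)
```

108

i=3,m=0: acc = 0+0 = 0
i=3,m=1: acc = 0+3 = 3
i=3,m=2: acc = 3+6 = 9
i=3,m=3: acc = 9+9 = 18
i=4,m=0: acc = 18+0 = 18
i=4,m=1: acc = 18+4 = 22
i=4,m=2: acc = 22+8 = 30
i=4,m=3: acc = 30+12 = 42
i=5,m=0: acc = 42+0 = 42
i=5,m=1: acc = 42+5 = 47
i=5,m=2: acc = 47+10 = 57
i=5,m=3: acc = 57+15 = 72
i=6,m=0: acc = 72+0 = 72
i=6,m=1: acc = 72+6 = 78
i=6,m=2: acc = 78+12 = 90
i=6,m=3: acc = 90+18 = 108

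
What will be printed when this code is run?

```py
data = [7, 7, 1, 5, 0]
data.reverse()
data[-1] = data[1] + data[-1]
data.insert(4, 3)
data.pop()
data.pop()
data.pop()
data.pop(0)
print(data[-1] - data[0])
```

reverse → [0, 5, 1, 7, 7]
data[-1] = data[1]+data[-1] = 5+7 = 12 → [0, 5, 1, 7, 12]
insert 3 at 4 → [0, 5, 1, 7, 3, 12]
pop() removes 12 → [0, 5, 1, 7, 3]
pop() removes 3 → [0, 5, 1, 7]
pop() removes 7 → [0, 5, 1]
pop(0) removes 0 → [5, 1]
data[-1]-data[0] = 1-5 = -4

-4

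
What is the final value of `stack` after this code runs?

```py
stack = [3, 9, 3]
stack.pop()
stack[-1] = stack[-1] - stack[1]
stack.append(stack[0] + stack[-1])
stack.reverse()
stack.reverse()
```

[3, 0, 3]

pop() removes 3 → [3, 9]
stack[-1] = stack[-1]-stack[1] = 9-9 = 0 → [3, 0]
append stack[0]+stack[-1] = 3+0 = 3 → [3, 0, 3]
reverse → [3, 0, 3]
reverse → [3, 0, 3]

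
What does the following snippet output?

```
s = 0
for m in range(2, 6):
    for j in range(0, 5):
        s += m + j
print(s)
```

110

m=2,j=0: s = 0+2 = 2
m=2,j=1: s = 2+3 = 5
m=2,j=2: s = 5+4 = 9
m=2,j=3: s = 9+5 = 14
m=2,j=4: s = 14+6 = 20
m=3,j=0: s = 20+3 = 23
m=3,j=1: s = 23+4 = 27
m=3,j=2: s = 27+5 = 32
m=3,j=3: s = 32+6 = 38
m=3,j=4: s = 38+7 = 45
m=4,j=0: s = 45+4 = 49
m=4,j=1: s = 49+5 = 54
m=4,j=2: s = 54+6 = 60
m=4,j=3: s = 60+7 = 67
m=4,j=4: s = 67+8 = 75
m=5,j=0: s = 75+5 = 80
m=5,j=1: s = 80+6 = 86
m=5,j=2: s = 86+7 = 93
m=5,j=3: s = 93+8 = 101
m=5,j=4: s = 101+9 = 110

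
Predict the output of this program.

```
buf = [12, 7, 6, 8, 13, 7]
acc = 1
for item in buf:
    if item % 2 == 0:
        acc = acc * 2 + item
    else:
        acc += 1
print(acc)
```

item=12: even, acc = 1*2+12 = 14
item=7: not even, acc = 14+1 = 15
item=6: even, acc = 15*2+6 = 36
item=8: even, acc = 36*2+8 = 80
item=13: not even, acc = 80+1 = 81
item=7: not even, acc = 81+1 = 82

82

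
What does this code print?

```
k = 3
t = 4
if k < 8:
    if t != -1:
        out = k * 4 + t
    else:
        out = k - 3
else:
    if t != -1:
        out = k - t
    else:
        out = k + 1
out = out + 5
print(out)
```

21

k=3, t=4
k < 8 is True; t != -1 is True
→ out = k * 4 + t = 16
out = 16+5 = 21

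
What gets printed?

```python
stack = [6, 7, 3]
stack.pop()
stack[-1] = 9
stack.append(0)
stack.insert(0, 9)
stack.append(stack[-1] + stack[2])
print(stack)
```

pop() removes 3 → [6, 7]
stack[-1] = 9 → [6, 9]
append 0 → [6, 9, 0]
insert 9 at 0 → [9, 6, 9, 0]
append stack[-1]+stack[2] = 0+9 = 9 → [9, 6, 9, 0, 9]

[9, 6, 9, 0, 9]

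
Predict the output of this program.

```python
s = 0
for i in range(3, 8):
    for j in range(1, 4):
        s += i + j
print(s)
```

i=3,j=1: s = 0+4 = 4
i=3,j=2: s = 4+5 = 9
i=3,j=3: s = 9+6 = 15
i=4,j=1: s = 15+5 = 20
i=4,j=2: s = 20+6 = 26
i=4,j=3: s = 26+7 = 33
i=5,j=1: s = 33+6 = 39
i=5,j=2: s = 39+7 = 46
i=5,j=3: s = 46+8 = 54
i=6,j=1: s = 54+7 = 61
i=6,j=2: s = 61+8 = 69
i=6,j=3: s = 69+9 = 78
i=7,j=1: s = 78+8 = 86
i=7,j=2: s = 86+9 = 95
i=7,j=3: s = 95+10 = 105

105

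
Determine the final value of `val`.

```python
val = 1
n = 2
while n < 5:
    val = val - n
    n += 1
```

-8

n=2: val = 1-2 = -1
n=3: val = (-1)-3 = -4
n=4: val = (-4)-4 = -8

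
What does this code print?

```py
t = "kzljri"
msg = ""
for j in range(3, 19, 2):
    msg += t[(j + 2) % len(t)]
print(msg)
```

izjizjiz

j=3: add t[5]='i' → 'i'
j=5: add t[1]='z' → 'iz'
j=7: add t[3]='j' → 'izj'
j=9: add t[5]='i' → 'izji'
j=11: add t[1]='z' → 'izjiz'
j=13: add t[3]='j' → 'izjizj'
j=15: add t[5]='i' → 'izjizji'
j=17: add t[1]='z' → 'izjizjiz'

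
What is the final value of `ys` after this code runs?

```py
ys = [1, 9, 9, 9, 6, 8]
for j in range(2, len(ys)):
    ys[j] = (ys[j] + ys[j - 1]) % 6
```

j=2: ys[2] = (9+9)%6 = 0 → [1, 9, 0, 9, 6, 8]
j=3: ys[3] = (9+0)%6 = 3 → [1, 9, 0, 3, 6, 8]
j=4: ys[4] = (6+3)%6 = 3 → [1, 9, 0, 3, 3, 8]
j=5: ys[5] = (8+3)%6 = 5 → [1, 9, 0, 3, 3, 5]

[1, 9, 0, 3, 3, 5]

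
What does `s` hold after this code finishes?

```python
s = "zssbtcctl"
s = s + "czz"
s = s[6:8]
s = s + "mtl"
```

'ctmtl'

+ 'czz' → 'zssbtcctlczz'
slice [6:8] → 'ct'
+ 'mtl' → 'ctmtl'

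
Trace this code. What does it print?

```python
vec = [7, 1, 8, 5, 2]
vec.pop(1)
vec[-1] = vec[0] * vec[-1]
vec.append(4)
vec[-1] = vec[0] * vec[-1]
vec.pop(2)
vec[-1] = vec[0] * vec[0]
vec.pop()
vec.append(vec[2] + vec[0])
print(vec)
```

pop(1) removes 1 → [7, 8, 5, 2]
vec[-1] = vec[0]*vec[-1] = 7*2 = 14 → [7, 8, 5, 14]
append 4 → [7, 8, 5, 14, 4]
vec[-1] = vec[0]*vec[-1] = 7*4 = 28 → [7, 8, 5, 14, 28]
pop(2) removes 5 → [7, 8, 14, 28]
vec[-1] = vec[0]*vec[0] = 7*7 = 49 → [7, 8, 14, 49]
pop() removes 49 → [7, 8, 14]
append vec[2]+vec[0] = 14+7 = 21 → [7, 8, 14, 21]

[7, 8, 14, 21]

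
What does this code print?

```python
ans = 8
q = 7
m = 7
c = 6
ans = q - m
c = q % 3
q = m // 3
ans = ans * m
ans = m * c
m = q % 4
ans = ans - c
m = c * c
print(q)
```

ans = 7-7 = 0
c = 7%3 = 1
q = 7//3 = 2
ans = 0*7 = 0
ans = 7*1 = 7
m = 2%4 = 2
ans = 7-1 = 6
m = 1*1 = 1

2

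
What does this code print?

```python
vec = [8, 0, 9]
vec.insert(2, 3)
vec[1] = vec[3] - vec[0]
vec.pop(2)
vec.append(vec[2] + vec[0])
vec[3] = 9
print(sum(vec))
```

insert 3 at 2 → [8, 0, 3, 9]
vec[1] = vec[3]-vec[0] = 9-8 = 1 → [8, 1, 3, 9]
pop(2) removes 3 → [8, 1, 9]
append vec[2]+vec[0] = 9+8 = 17 → [8, 1, 9, 17]
vec[3] = 9 → [8, 1, 9, 9]
sum = 27

27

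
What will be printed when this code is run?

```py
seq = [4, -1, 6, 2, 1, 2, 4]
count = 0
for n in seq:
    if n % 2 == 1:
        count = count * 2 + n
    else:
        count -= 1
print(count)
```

n=4: not odd, count = 0-1 = -1
n=-1: odd, count = (-1)*2+(-1) = -3
n=6: not odd, count = (-3)-1 = -4
n=2: not odd, count = (-4)-1 = -5
n=1: odd, count = (-5)*2+1 = -9
n=2: not odd, count = (-9)-1 = -10
n=4: not odd, count = (-10)-1 = -11

-11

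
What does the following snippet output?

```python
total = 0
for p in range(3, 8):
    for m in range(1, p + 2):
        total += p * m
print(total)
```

615

p=3,m=1: total = 0+3 = 3
p=3,m=2: total = 3+6 = 9
p=3,m=3: total = 9+9 = 18
p=3,m=4: total = 18+12 = 30
p=4,m=1: total = 30+4 = 34
p=4,m=2: total = 34+8 = 42
p=4,m=3: total = 42+12 = 54
p=4,m=4: total = 54+16 = 70
p=4,m=5: total = 70+20 = 90
p=5,m=1: total = 90+5 = 95
p=5,m=2: total = 95+10 = 105
p=5,m=3: total = 105+15 = 120
p=5,m=4: total = 120+20 = 140
p=5,m=5: total = 140+25 = 165
p=5,m=6: total = 165+30 = 195
p=6,m=1: total = 195+6 = 201
p=6,m=2: total = 201+12 = 213
p=6,m=3: total = 213+18 = 231
p=6,m=4: total = 231+24 = 255
p=6,m=5: total = 255+30 = 285
p=6,m=6: total = 285+36 = 321
p=6,m=7: total = 321+42 = 363
p=7,m=1: total = 363+7 = 370
p=7,m=2: total = 370+14 = 384
p=7,m=3: total = 384+21 = 405
p=7,m=4: total = 405+28 = 433
p=7,m=5: total = 433+35 = 468
p=7,m=6: total = 468+42 = 510
p=7,m=7: total = 510+49 = 559
p=7,m=8: total = 559+56 = 615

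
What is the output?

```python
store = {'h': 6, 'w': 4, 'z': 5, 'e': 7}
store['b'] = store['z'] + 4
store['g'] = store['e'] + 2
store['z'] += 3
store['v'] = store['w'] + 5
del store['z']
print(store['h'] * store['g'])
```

store['b'] = store['z']+4 = 9 → {'h': 6, 'w': 4, 'z': 5, 'e': 7, 'b': 9}
store['g'] = store['e']+2 = 9 → {'h': 6, 'w': 4, 'z': 5, 'e': 7, 'b': 9, 'g': 9}
store['z'] = 5+3 = 8 → {'h': 6, 'w': 4, 'z': 8, 'e': 7, 'b': 9, 'g': 9}
store['v'] = store['w']+5 = 9 → {'h': 6, 'w': 4, 'z': 8, 'e': 7, 'b': 9, 'g': 9, 'v': 9}
del 'z' → {'h': 6, 'w': 4, 'e': 7, 'b': 9, 'g': 9, 'v': 9}
store['h']*store['g'] = 6*9 = 54

54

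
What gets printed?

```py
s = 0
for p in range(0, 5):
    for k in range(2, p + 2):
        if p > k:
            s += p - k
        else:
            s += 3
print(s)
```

p=1,k=2: not 1>2, s = 0+3 = 3
p=2,k=2: not 2>2, s = 3+3 = 6
p=2,k=3: not 2>3, s = 6+3 = 9
p=3,k=2: 3>2, s = 9+1 = 10
p=3,k=3: not 3>3, s = 10+3 = 13
p=3,k=4: not 3>4, s = 13+3 = 16
p=4,k=2: 4>2, s = 16+2 = 18
p=4,k=3: 4>3, s = 18+1 = 19
p=4,k=4: not 4>4, s = 19+3 = 22
p=4,k=5: not 4>5, s = 22+3 = 25

25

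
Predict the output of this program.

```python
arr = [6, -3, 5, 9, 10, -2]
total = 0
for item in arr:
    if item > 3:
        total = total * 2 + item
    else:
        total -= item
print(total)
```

item=6: >3, total = 0*2+6 = 6
item=-3: not >3, total = 6-(-3) = 9
item=5: >3, total = 9*2+5 = 23
item=9: >3, total = 23*2+9 = 55
item=10: >3, total = 55*2+10 = 120
item=-2: not >3, total = 120-(-2) = 122

122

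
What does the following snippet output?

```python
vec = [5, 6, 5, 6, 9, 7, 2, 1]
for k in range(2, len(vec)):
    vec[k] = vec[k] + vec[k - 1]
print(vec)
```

k=2: vec[2] = 5+6 = 11 → [5, 6, 11, 6, 9, 7, 2, 1]
k=3: vec[3] = 6+11 = 17 → [5, 6, 11, 17, 9, 7, 2, 1]
k=4: vec[4] = 9+17 = 26 → [5, 6, 11, 17, 26, 7, 2, 1]
k=5: vec[5] = 7+26 = 33 → [5, 6, 11, 17, 26, 33, 2, 1]
k=6: vec[6] = 2+33 = 35 → [5, 6, 11, 17, 26, 33, 35, 1]
k=7: vec[7] = 1+35 = 36 → [5, 6, 11, 17, 26, 33, 35, 36]

[5, 6, 11, 17, 26, 33, 35, 36]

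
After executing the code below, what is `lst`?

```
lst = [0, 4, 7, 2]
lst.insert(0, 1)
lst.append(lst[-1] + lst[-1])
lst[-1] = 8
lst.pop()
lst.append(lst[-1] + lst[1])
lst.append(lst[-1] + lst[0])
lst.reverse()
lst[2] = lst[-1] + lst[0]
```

insert 1 at 0 → [1, 0, 4, 7, 2]
append lst[-1]+lst[-1] = 2+2 = 4 → [1, 0, 4, 7, 2, 4]
lst[-1] = 8 → [1, 0, 4, 7, 2, 8]
pop() removes 8 → [1, 0, 4, 7, 2]
append lst[-1]+lst[1] = 2+0 = 2 → [1, 0, 4, 7, 2, 2]
append lst[-1]+lst[0] = 2+1 = 3 → [1, 0, 4, 7, 2, 2, 3]
reverse → [3, 2, 2, 7, 4, 0, 1]
lst[2] = lst[-1]+lst[0] = 1+3 = 4 → [3, 2, 4, 7, 4, 0, 1]

[3, 2, 4, 7, 4, 0, 1]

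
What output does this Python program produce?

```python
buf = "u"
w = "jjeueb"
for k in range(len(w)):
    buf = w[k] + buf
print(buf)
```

k=0: prepend 'j' → 'ju'
k=1: prepend 'j' → 'jju'
k=2: prepend 'e' → 'ejju'
k=3: prepend 'u' → 'uejju'
k=4: prepend 'e' → 'euejju'
k=5: prepend 'b' → 'beuejju'

beuejju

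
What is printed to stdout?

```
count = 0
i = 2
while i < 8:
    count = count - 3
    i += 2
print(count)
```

i=2: count = 0-3 = -3
i=4: count = (-3)-3 = -6
i=6: count = (-6)-3 = -9

-9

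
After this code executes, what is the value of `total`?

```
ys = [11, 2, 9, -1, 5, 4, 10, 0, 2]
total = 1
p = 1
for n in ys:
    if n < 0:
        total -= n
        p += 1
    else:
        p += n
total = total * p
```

n=11: not <0; p=12
n=2: not <0; p=14
n=9: not <0; p=23
n=-1: <0, total = 1-(-1) = 2; p=24
n=5: not <0; p=29
n=4: not <0; p=33
n=10: not <0; p=43
n=0: not <0; p=43
n=2: not <0; p=45
total*p = 2*45 = 90

90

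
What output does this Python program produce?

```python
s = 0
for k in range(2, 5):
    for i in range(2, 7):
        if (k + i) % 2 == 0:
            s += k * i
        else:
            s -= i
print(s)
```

68

k=2,i=2: even sum, s = 0+4 = 4
k=2,i=3: odd sum, s = 4-3 = 1
k=2,i=4: even sum, s = 1+8 = 9
k=2,i=5: odd sum, s = 9-5 = 4
k=2,i=6: even sum, s = 4+12 = 16
k=3,i=2: odd sum, s = 16-2 = 14
k=3,i=3: even sum, s = 14+9 = 23
k=3,i=4: odd sum, s = 23-4 = 19
k=3,i=5: even sum, s = 19+15 = 34
k=3,i=6: odd sum, s = 34-6 = 28
k=4,i=2: even sum, s = 28+8 = 36
k=4,i=3: odd sum, s = 36-3 = 33
k=4,i=4: even sum, s = 33+16 = 49
k=4,i=5: odd sum, s = 49-5 = 44
k=4,i=6: even sum, s = 44+24 = 68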